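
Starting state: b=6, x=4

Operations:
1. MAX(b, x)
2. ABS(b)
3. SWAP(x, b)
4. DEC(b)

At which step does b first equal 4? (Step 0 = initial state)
Step 3

Tracing b:
Initial: b = 6
After step 1: b = 6
After step 2: b = 6
After step 3: b = 4 ← first occurrence
After step 4: b = 3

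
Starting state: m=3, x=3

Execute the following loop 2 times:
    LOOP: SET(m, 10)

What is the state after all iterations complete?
m=10, x=3

Iteration trace:
Start: m=3, x=3
After iteration 1: m=10, x=3
After iteration 2: m=10, x=3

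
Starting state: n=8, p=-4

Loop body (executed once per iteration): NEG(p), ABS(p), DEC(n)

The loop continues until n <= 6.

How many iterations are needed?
2

Tracing iterations:
Initial: n=8, p=-4
After iteration 1: n=7, p=4
After iteration 2: n=6, p=4
n <= 6 now holds, so the loop exits after 2 iterations.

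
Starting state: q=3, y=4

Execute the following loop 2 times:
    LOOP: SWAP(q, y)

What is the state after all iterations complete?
q=3, y=4

Iteration trace:
Start: q=3, y=4
After iteration 1: q=4, y=3
After iteration 2: q=3, y=4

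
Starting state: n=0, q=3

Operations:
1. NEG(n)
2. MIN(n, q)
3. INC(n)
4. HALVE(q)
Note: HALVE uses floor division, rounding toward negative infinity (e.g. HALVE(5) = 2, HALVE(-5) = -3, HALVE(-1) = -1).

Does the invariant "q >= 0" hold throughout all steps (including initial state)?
Yes

The invariant holds at every step.

State at each step:
Initial: n=0, q=3
After step 1: n=0, q=3
After step 2: n=0, q=3
After step 3: n=1, q=3
After step 4: n=1, q=1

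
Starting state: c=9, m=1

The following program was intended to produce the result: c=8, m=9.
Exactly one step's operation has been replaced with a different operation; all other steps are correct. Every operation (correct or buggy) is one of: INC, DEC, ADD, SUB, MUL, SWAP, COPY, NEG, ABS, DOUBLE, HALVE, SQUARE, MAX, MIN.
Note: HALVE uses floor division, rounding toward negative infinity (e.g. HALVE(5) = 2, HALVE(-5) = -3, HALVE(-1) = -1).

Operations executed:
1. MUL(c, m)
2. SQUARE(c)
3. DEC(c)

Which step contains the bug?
Step 2

Trace with buggy code:
Initial: c=9, m=1
After step 1: c=9, m=1
After step 2: c=81, m=1
After step 3: c=80, m=1
Actual final c=80, m=1 ≠ expected c=8, m=9.
Step 2 is the only position where a single-operation replacement can produce the expected result.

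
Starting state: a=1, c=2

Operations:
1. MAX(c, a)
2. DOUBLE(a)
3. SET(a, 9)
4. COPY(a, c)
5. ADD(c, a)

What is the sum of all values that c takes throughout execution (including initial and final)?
14

Values of c at each step:
Initial: c = 2
After step 1: c = 2
After step 2: c = 2
After step 3: c = 2
After step 4: c = 2
After step 5: c = 4
Sum = 2 + 2 + 2 + 2 + 2 + 4 = 14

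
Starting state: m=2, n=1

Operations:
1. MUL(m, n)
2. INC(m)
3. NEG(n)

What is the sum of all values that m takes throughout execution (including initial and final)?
10

Values of m at each step:
Initial: m = 2
After step 1: m = 2
After step 2: m = 3
After step 3: m = 3
Sum = 2 + 2 + 3 + 3 = 10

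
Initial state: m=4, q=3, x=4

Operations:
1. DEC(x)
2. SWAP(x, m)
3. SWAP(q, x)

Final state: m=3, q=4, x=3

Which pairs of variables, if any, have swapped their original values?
(m, q), (q, x)

Comparing initial and final values:
m: 4 → 3
q: 3 → 4
x: 4 → 3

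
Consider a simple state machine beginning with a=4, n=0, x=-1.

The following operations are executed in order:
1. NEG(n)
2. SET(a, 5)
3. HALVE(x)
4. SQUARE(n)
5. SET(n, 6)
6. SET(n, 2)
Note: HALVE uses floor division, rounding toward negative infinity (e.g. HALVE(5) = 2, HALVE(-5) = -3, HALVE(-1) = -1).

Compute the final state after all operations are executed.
{a: 5, n: 2, x: -1}

Step-by-step execution:
Initial: a=4, n=0, x=-1
After step 1 (NEG(n)): a=4, n=0, x=-1
After step 2 (SET(a, 5)): a=5, n=0, x=-1
After step 3 (HALVE(x)): a=5, n=0, x=-1
After step 4 (SQUARE(n)): a=5, n=0, x=-1
After step 5 (SET(n, 6)): a=5, n=6, x=-1
After step 6 (SET(n, 2)): a=5, n=2, x=-1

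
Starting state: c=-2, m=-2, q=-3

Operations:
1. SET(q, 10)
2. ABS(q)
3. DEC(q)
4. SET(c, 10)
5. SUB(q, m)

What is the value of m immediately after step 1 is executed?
m = -2

Tracing m through execution:
Initial: m = -2
After step 1 (SET(q, 10)): m = -2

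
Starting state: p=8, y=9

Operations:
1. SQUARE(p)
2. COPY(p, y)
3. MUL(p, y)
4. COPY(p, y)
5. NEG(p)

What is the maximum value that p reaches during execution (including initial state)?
81

Values of p at each step:
Initial: p = 8
After step 1: p = 64
After step 2: p = 9
After step 3: p = 81 ← maximum
After step 4: p = 9
After step 5: p = -9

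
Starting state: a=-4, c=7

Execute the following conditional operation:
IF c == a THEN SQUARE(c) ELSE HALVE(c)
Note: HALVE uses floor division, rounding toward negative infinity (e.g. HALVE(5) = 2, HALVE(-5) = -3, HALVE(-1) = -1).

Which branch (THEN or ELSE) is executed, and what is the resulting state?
Branch: ELSE, Final state: a=-4, c=3

Evaluating condition: c == a
c = 7, a = -4
Condition is False, so ELSE branch executes
After HALVE(c): a=-4, c=3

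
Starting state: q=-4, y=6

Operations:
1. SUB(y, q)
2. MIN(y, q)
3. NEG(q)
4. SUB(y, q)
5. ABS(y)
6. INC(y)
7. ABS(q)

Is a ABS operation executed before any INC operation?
Yes

First ABS: step 5
First INC: step 6
Since 5 < 6, ABS comes first.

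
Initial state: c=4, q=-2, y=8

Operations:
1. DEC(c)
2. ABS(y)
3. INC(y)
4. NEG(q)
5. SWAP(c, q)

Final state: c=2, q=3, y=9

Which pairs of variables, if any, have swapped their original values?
None

Comparing initial and final values:
c: 4 → 2
y: 8 → 9
q: -2 → 3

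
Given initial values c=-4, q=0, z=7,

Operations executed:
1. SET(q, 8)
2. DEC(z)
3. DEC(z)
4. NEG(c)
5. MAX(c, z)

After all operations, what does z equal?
z = 5

Tracing execution:
Step 1: SET(q, 8) → z = 7
Step 2: DEC(z) → z = 6
Step 3: DEC(z) → z = 5
Step 4: NEG(c) → z = 5
Step 5: MAX(c, z) → z = 5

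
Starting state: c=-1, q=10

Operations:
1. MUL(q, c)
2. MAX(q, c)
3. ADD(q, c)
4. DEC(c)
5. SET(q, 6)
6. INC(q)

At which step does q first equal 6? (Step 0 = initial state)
Step 5

Tracing q:
Initial: q = 10
After step 1: q = -10
After step 2: q = -1
After step 3: q = -2
After step 4: q = -2
After step 5: q = 6 ← first occurrence
After step 6: q = 7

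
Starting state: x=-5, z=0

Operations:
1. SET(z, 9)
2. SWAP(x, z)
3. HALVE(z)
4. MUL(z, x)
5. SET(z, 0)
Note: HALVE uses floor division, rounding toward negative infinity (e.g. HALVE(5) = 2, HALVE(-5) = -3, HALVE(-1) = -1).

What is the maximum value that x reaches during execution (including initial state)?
9

Values of x at each step:
Initial: x = -5
After step 1: x = -5
After step 2: x = 9 ← maximum
After step 3: x = 9
After step 4: x = 9
After step 5: x = 9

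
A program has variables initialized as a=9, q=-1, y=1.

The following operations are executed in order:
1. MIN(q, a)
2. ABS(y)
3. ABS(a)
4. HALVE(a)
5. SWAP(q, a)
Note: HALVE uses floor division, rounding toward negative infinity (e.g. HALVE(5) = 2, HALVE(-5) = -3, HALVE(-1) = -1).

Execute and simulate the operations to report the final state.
{a: -1, q: 4, y: 1}

Step-by-step execution:
Initial: a=9, q=-1, y=1
After step 1 (MIN(q, a)): a=9, q=-1, y=1
After step 2 (ABS(y)): a=9, q=-1, y=1
After step 3 (ABS(a)): a=9, q=-1, y=1
After step 4 (HALVE(a)): a=4, q=-1, y=1
After step 5 (SWAP(q, a)): a=-1, q=4, y=1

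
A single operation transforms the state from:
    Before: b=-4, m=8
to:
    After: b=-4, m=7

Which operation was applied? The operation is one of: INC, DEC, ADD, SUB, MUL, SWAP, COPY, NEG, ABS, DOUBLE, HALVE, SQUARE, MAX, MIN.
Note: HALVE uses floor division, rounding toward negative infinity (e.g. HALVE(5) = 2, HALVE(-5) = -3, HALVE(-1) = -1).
DEC(m)

Analyzing the change:
Before: b=-4, m=8
After: b=-4, m=7
Variable m changed from 8 to 7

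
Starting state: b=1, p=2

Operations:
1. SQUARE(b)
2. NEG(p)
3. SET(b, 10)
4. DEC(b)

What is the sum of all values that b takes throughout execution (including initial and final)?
22

Values of b at each step:
Initial: b = 1
After step 1: b = 1
After step 2: b = 1
After step 3: b = 10
After step 4: b = 9
Sum = 1 + 1 + 1 + 10 + 9 = 22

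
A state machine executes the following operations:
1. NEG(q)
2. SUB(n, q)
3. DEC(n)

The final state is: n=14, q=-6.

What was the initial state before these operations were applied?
n=9, q=6

Working backwards:
Final state: n=14, q=-6
Before step 3 (DEC(n)): n=15, q=-6
Before step 2 (SUB(n, q)): n=9, q=-6
Before step 1 (NEG(q)): n=9, q=6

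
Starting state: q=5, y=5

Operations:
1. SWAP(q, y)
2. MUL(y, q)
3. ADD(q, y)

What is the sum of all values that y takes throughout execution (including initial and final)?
60

Values of y at each step:
Initial: y = 5
After step 1: y = 5
After step 2: y = 25
After step 3: y = 25
Sum = 5 + 5 + 25 + 25 = 60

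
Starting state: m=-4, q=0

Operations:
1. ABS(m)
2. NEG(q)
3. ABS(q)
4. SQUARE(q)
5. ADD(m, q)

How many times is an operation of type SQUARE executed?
1

Counting SQUARE operations:
Step 4: SQUARE(q) ← SQUARE
Total: 1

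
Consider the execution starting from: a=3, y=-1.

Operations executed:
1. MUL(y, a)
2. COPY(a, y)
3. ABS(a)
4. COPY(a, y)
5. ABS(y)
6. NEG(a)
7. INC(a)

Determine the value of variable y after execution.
y = 3

Tracing execution:
Step 1: MUL(y, a) → y = -3
Step 2: COPY(a, y) → y = -3
Step 3: ABS(a) → y = -3
Step 4: COPY(a, y) → y = -3
Step 5: ABS(y) → y = 3
Step 6: NEG(a) → y = 3
Step 7: INC(a) → y = 3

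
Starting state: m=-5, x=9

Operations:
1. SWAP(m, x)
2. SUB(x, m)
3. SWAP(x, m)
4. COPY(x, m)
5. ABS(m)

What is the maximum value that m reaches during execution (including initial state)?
14

Values of m at each step:
Initial: m = -5
After step 1: m = 9
After step 2: m = 9
After step 3: m = -14
After step 4: m = -14
After step 5: m = 14 ← maximum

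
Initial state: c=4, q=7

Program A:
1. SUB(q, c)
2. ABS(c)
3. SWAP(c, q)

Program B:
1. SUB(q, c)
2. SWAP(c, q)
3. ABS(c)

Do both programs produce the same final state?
Yes

Program A final state: c=3, q=4
Program B final state: c=3, q=4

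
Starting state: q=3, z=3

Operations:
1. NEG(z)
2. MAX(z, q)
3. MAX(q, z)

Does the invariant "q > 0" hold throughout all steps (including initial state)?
Yes

The invariant holds at every step.

State at each step:
Initial: q=3, z=3
After step 1: q=3, z=-3
After step 2: q=3, z=3
After step 3: q=3, z=3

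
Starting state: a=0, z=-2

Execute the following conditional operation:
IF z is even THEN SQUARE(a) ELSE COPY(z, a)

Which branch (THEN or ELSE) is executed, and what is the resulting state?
Branch: THEN, Final state: a=0, z=-2

Evaluating condition: z is even
Condition is True, so THEN branch executes
After SQUARE(a): a=0, z=-2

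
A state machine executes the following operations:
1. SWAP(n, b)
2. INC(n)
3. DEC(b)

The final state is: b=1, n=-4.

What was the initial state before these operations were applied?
b=-5, n=2

Working backwards:
Final state: b=1, n=-4
Before step 3 (DEC(b)): b=2, n=-4
Before step 2 (INC(n)): b=2, n=-5
Before step 1 (SWAP(n, b)): b=-5, n=2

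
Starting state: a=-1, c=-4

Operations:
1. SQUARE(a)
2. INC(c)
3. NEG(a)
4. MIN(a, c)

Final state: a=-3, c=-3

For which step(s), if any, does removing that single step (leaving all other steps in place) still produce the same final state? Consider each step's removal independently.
Step(s) 1, 3

Testing removal of each single step:
Without step 1: final = a=-3, c=-3 (same)
Without step 2: final = a=-4, c=-4 (different)
Without step 3: final = a=-3, c=-3 (same)
Without step 4: final = a=-1, c=-3 (different)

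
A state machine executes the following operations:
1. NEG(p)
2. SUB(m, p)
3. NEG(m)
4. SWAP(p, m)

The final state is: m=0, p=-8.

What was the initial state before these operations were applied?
m=8, p=0

Working backwards:
Final state: m=0, p=-8
Before step 4 (SWAP(p, m)): m=-8, p=0
Before step 3 (NEG(m)): m=8, p=0
Before step 2 (SUB(m, p)): m=8, p=0
Before step 1 (NEG(p)): m=8, p=0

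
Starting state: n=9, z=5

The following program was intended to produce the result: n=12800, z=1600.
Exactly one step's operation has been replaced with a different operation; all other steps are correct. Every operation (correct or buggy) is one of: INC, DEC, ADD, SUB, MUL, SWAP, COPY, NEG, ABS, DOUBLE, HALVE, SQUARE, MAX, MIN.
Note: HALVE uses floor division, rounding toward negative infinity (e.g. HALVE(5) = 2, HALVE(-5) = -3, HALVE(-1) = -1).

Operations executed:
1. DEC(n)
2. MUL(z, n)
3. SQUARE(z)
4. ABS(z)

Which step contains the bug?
Step 4

Trace with buggy code:
Initial: n=9, z=5
After step 1: n=8, z=5
After step 2: n=8, z=40
After step 3: n=8, z=1600
After step 4: n=8, z=1600
Actual final n=8, z=1600 ≠ expected n=12800, z=1600.
Step 4 is the only position where a single-operation replacement can produce the expected result.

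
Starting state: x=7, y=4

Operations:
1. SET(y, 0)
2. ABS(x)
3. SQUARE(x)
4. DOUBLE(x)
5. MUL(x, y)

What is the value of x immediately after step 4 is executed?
x = 98

Tracing x through execution:
Initial: x = 7
After step 1 (SET(y, 0)): x = 7
After step 2 (ABS(x)): x = 7
After step 3 (SQUARE(x)): x = 49
After step 4 (DOUBLE(x)): x = 98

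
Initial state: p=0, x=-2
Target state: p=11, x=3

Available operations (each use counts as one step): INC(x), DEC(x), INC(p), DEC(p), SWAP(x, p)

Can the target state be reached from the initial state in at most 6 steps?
No

The target state cannot be reached within 6 steps.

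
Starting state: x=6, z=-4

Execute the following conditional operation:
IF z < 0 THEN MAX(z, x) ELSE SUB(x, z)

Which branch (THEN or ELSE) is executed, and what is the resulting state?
Branch: THEN, Final state: x=6, z=6

Evaluating condition: z < 0
z = -4
Condition is True, so THEN branch executes
After MAX(z, x): x=6, z=6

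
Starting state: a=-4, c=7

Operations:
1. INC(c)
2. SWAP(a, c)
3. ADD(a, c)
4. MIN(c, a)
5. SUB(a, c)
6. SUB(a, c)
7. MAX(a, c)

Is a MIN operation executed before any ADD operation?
No

First MIN: step 4
First ADD: step 3
Since 4 > 3, ADD comes first.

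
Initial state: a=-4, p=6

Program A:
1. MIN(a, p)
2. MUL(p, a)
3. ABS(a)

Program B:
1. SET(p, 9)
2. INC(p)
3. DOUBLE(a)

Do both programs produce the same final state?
No

Program A final state: a=4, p=-24
Program B final state: a=-8, p=10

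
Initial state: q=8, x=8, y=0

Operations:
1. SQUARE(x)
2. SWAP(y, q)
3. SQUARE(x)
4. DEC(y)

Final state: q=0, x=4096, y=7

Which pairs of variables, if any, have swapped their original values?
None

Comparing initial and final values:
q: 8 → 0
y: 0 → 7
x: 8 → 4096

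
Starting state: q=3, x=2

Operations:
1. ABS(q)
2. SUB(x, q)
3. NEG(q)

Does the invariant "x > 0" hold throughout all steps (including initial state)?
No, violated after step 2

The invariant is violated after step 2.

State at each step:
Initial: q=3, x=2
After step 1: q=3, x=2
After step 2: q=3, x=-1
After step 3: q=-3, x=-1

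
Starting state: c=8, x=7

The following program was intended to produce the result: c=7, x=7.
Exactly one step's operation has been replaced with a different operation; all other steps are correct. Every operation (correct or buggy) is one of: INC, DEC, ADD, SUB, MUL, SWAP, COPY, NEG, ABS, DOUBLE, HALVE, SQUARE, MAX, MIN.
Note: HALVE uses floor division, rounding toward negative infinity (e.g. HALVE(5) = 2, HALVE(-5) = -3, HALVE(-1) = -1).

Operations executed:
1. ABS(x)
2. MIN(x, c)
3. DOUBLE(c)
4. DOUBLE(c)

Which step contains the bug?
Step 4

Trace with buggy code:
Initial: c=8, x=7
After step 1: c=8, x=7
After step 2: c=8, x=7
After step 3: c=16, x=7
After step 4: c=32, x=7
Actual final c=32, x=7 ≠ expected c=7, x=7.
Step 4 is the only position where a single-operation replacement can produce the expected result.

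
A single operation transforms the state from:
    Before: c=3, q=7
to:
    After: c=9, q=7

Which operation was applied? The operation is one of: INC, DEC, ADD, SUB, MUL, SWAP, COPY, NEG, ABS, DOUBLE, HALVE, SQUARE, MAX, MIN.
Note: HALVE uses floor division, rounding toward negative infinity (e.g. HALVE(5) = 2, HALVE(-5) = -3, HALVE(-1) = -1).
SQUARE(c)

Analyzing the change:
Before: c=3, q=7
After: c=9, q=7
Variable c changed from 3 to 9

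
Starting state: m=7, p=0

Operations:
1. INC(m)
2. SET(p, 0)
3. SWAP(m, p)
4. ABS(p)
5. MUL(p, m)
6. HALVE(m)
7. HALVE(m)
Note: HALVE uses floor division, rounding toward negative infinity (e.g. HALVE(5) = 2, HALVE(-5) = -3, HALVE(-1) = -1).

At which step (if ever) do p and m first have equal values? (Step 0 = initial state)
Step 5

p and m first become equal after step 5.

Comparing values at each step:
Initial: p=0, m=7
After step 1: p=0, m=8
After step 2: p=0, m=8
After step 3: p=8, m=0
After step 4: p=8, m=0
After step 5: p=0, m=0 ← equal!
After step 6: p=0, m=0 ← equal!
After step 7: p=0, m=0 ← equal!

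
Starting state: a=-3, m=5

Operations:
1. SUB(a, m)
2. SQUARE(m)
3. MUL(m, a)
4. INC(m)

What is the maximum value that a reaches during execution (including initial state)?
-3

Values of a at each step:
Initial: a = -3 ← maximum
After step 1: a = -8
After step 2: a = -8
After step 3: a = -8
After step 4: a = -8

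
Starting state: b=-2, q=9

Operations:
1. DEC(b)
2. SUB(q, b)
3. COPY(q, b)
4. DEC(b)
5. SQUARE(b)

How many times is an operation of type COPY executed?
1

Counting COPY operations:
Step 3: COPY(q, b) ← COPY
Total: 1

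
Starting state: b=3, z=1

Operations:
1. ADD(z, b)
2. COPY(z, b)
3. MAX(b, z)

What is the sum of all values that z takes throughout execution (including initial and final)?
11

Values of z at each step:
Initial: z = 1
After step 1: z = 4
After step 2: z = 3
After step 3: z = 3
Sum = 1 + 4 + 3 + 3 = 11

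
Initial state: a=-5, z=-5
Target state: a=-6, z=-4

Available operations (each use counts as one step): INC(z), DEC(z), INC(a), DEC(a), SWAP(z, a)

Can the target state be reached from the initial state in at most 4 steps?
Yes

Path (2 steps): INC(z) → DEC(a)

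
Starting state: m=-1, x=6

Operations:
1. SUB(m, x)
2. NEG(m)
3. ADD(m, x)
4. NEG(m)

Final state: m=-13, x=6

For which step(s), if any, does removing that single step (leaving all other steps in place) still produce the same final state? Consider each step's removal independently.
None - removing any single step changes the final result

Testing removal of each single step:
Without step 1: final = m=-7, x=6 (different)
Without step 2: final = m=1, x=6 (different)
Without step 3: final = m=-7, x=6 (different)
Without step 4: final = m=13, x=6 (different)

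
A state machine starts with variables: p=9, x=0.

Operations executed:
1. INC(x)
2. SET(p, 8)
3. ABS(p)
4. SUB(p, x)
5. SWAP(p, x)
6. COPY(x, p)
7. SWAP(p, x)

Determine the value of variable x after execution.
x = 1

Tracing execution:
Step 1: INC(x) → x = 1
Step 2: SET(p, 8) → x = 1
Step 3: ABS(p) → x = 1
Step 4: SUB(p, x) → x = 1
Step 5: SWAP(p, x) → x = 7
Step 6: COPY(x, p) → x = 1
Step 7: SWAP(p, x) → x = 1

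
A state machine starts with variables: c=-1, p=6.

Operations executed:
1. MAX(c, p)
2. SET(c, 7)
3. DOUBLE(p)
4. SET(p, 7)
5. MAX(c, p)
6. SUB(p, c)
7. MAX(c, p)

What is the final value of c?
c = 7

Tracing execution:
Step 1: MAX(c, p) → c = 6
Step 2: SET(c, 7) → c = 7
Step 3: DOUBLE(p) → c = 7
Step 4: SET(p, 7) → c = 7
Step 5: MAX(c, p) → c = 7
Step 6: SUB(p, c) → c = 7
Step 7: MAX(c, p) → c = 7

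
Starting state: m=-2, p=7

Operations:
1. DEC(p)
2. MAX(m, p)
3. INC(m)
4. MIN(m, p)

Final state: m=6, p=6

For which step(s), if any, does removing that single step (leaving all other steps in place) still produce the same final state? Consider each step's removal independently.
Step(s) 3

Testing removal of each single step:
Without step 1: final = m=7, p=7 (different)
Without step 2: final = m=-1, p=6 (different)
Without step 3: final = m=6, p=6 (same)
Without step 4: final = m=7, p=6 (different)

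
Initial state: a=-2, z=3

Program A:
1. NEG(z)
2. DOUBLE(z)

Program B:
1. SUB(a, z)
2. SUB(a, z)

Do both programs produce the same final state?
No

Program A final state: a=-2, z=-6
Program B final state: a=-8, z=3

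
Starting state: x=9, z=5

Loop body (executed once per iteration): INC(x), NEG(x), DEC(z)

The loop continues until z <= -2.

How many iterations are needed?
7

Tracing iterations:
Initial: x=9, z=5
After iteration 1: x=-10, z=4
After iteration 2: x=9, z=3
After iteration 3: x=-10, z=2
After iteration 4: x=9, z=1
After iteration 5: x=-10, z=0
After iteration 6: x=9, z=-1
After iteration 7: x=-10, z=-2
z <= -2 now holds, so the loop exits after 7 iterations.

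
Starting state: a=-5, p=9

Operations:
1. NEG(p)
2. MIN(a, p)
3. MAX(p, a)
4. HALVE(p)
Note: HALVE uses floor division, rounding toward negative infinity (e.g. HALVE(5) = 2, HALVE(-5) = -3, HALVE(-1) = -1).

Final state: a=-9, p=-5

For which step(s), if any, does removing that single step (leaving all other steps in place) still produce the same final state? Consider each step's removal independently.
Step(s) 3

Testing removal of each single step:
Without step 1: final = a=-5, p=4 (different)
Without step 2: final = a=-5, p=-3 (different)
Without step 3: final = a=-9, p=-5 (same)
Without step 4: final = a=-9, p=-9 (different)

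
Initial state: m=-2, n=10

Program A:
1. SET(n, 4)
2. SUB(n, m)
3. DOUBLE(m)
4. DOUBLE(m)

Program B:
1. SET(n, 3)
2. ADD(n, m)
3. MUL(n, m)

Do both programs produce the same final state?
No

Program A final state: m=-8, n=6
Program B final state: m=-2, n=-2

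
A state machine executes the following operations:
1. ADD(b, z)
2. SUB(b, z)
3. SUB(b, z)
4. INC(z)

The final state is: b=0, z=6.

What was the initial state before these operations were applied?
b=5, z=5

Working backwards:
Final state: b=0, z=6
Before step 4 (INC(z)): b=0, z=5
Before step 3 (SUB(b, z)): b=5, z=5
Before step 2 (SUB(b, z)): b=10, z=5
Before step 1 (ADD(b, z)): b=5, z=5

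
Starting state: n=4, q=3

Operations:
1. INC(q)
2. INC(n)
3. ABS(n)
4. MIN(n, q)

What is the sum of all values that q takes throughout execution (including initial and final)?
19

Values of q at each step:
Initial: q = 3
After step 1: q = 4
After step 2: q = 4
After step 3: q = 4
After step 4: q = 4
Sum = 3 + 4 + 4 + 4 + 4 = 19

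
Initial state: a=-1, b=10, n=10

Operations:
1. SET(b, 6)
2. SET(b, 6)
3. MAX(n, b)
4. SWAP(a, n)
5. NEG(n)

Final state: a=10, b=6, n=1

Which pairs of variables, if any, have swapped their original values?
None

Comparing initial and final values:
a: -1 → 10
b: 10 → 6
n: 10 → 1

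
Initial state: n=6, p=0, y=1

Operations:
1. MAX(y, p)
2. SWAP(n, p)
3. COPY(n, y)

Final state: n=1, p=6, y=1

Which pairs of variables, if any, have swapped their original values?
None

Comparing initial and final values:
y: 1 → 1
n: 6 → 1
p: 0 → 6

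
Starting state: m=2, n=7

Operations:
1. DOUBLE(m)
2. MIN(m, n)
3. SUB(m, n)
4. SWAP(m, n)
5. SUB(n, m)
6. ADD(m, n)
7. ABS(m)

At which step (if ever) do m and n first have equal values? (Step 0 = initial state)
Never

m and n never become equal during execution.

Comparing values at each step:
Initial: m=2, n=7
After step 1: m=4, n=7
After step 2: m=4, n=7
After step 3: m=-3, n=7
After step 4: m=7, n=-3
After step 5: m=7, n=-10
After step 6: m=-3, n=-10
After step 7: m=3, n=-10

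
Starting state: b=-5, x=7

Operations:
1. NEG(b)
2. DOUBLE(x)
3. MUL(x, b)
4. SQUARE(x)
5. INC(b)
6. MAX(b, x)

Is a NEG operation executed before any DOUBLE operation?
Yes

First NEG: step 1
First DOUBLE: step 2
Since 1 < 2, NEG comes first.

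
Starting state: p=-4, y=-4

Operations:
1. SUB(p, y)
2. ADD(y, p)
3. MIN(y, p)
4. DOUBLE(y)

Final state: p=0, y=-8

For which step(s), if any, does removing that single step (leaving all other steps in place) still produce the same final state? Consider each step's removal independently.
Step(s) 2, 3

Testing removal of each single step:
Without step 1: final = p=-4, y=-16 (different)
Without step 2: final = p=0, y=-8 (same)
Without step 3: final = p=0, y=-8 (same)
Without step 4: final = p=0, y=-4 (different)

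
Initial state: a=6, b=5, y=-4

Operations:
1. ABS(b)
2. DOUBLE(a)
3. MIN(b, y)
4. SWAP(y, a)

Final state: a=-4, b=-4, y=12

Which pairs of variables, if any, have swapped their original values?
None

Comparing initial and final values:
a: 6 → -4
y: -4 → 12
b: 5 → -4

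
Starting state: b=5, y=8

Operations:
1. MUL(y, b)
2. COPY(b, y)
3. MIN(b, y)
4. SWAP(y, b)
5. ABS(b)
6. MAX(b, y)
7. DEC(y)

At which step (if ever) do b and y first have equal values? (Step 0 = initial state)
Step 2

b and y first become equal after step 2.

Comparing values at each step:
Initial: b=5, y=8
After step 1: b=5, y=40
After step 2: b=40, y=40 ← equal!
After step 3: b=40, y=40 ← equal!
After step 4: b=40, y=40 ← equal!
After step 5: b=40, y=40 ← equal!
After step 6: b=40, y=40 ← equal!
After step 7: b=40, y=39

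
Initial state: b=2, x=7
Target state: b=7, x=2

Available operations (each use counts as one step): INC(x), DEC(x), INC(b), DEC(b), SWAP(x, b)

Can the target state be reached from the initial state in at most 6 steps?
Yes

Path (1 step): SWAP(x, b)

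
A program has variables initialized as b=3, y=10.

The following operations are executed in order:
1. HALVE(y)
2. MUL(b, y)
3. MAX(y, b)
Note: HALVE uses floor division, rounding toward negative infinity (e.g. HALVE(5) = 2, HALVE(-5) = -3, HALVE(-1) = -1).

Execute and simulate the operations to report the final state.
{b: 15, y: 15}

Step-by-step execution:
Initial: b=3, y=10
After step 1 (HALVE(y)): b=3, y=5
After step 2 (MUL(b, y)): b=15, y=5
After step 3 (MAX(y, b)): b=15, y=15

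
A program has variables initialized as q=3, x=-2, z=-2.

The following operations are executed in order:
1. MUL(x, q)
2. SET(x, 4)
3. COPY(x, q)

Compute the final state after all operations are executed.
{q: 3, x: 3, z: -2}

Step-by-step execution:
Initial: q=3, x=-2, z=-2
After step 1 (MUL(x, q)): q=3, x=-6, z=-2
After step 2 (SET(x, 4)): q=3, x=4, z=-2
After step 3 (COPY(x, q)): q=3, x=3, z=-2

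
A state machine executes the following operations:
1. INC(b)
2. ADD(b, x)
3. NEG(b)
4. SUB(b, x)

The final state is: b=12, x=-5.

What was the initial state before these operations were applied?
b=-3, x=-5

Working backwards:
Final state: b=12, x=-5
Before step 4 (SUB(b, x)): b=7, x=-5
Before step 3 (NEG(b)): b=-7, x=-5
Before step 2 (ADD(b, x)): b=-2, x=-5
Before step 1 (INC(b)): b=-3, x=-5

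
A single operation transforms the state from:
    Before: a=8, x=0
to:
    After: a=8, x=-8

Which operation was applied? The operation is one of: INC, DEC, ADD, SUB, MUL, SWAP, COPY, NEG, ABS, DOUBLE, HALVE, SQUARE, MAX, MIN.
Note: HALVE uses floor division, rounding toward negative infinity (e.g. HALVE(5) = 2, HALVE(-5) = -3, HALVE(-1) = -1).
SUB(x, a)

Analyzing the change:
Before: a=8, x=0
After: a=8, x=-8
Variable x changed from 0 to -8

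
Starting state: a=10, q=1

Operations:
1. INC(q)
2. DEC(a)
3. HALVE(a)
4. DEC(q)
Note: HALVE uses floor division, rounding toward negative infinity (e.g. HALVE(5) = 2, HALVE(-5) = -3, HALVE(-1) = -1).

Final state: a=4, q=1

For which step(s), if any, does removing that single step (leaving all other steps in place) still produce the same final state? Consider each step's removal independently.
None - removing any single step changes the final result

Testing removal of each single step:
Without step 1: final = a=4, q=0 (different)
Without step 2: final = a=5, q=1 (different)
Without step 3: final = a=9, q=1 (different)
Without step 4: final = a=4, q=2 (different)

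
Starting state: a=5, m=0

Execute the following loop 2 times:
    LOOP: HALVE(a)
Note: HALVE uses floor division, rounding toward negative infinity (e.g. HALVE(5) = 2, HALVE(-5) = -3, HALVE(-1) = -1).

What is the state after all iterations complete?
a=1, m=0

Iteration trace:
Start: a=5, m=0
After iteration 1: a=2, m=0
After iteration 2: a=1, m=0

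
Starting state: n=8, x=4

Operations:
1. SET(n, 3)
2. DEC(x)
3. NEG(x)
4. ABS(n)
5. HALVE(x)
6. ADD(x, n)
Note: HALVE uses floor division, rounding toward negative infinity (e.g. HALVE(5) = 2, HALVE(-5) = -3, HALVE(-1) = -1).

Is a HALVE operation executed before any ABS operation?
No

First HALVE: step 5
First ABS: step 4
Since 5 > 4, ABS comes first.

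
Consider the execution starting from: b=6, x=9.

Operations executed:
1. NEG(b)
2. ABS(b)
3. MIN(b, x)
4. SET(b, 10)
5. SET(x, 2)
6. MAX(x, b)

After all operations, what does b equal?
b = 10

Tracing execution:
Step 1: NEG(b) → b = -6
Step 2: ABS(b) → b = 6
Step 3: MIN(b, x) → b = 6
Step 4: SET(b, 10) → b = 10
Step 5: SET(x, 2) → b = 10
Step 6: MAX(x, b) → b = 10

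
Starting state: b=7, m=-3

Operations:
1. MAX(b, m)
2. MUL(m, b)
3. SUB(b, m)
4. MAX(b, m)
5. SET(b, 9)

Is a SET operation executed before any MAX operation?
No

First SET: step 5
First MAX: step 1
Since 5 > 1, MAX comes first.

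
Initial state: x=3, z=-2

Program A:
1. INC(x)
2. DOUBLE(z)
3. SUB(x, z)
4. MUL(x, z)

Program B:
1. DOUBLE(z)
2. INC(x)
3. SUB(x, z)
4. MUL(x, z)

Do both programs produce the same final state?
Yes

Program A final state: x=-32, z=-4
Program B final state: x=-32, z=-4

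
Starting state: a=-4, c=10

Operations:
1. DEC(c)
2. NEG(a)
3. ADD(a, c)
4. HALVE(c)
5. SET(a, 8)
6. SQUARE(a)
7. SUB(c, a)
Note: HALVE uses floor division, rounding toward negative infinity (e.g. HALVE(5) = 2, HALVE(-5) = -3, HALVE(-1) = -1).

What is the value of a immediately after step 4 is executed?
a = 13

Tracing a through execution:
Initial: a = -4
After step 1 (DEC(c)): a = -4
After step 2 (NEG(a)): a = 4
After step 3 (ADD(a, c)): a = 13
After step 4 (HALVE(c)): a = 13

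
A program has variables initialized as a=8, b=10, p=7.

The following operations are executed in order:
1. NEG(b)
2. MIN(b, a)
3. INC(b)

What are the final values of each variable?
{a: 8, b: -9, p: 7}

Step-by-step execution:
Initial: a=8, b=10, p=7
After step 1 (NEG(b)): a=8, b=-10, p=7
After step 2 (MIN(b, a)): a=8, b=-10, p=7
After step 3 (INC(b)): a=8, b=-9, p=7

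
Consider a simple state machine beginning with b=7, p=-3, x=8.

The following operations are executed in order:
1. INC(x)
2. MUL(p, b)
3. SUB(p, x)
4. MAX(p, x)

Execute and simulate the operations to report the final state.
{b: 7, p: 9, x: 9}

Step-by-step execution:
Initial: b=7, p=-3, x=8
After step 1 (INC(x)): b=7, p=-3, x=9
After step 2 (MUL(p, b)): b=7, p=-21, x=9
After step 3 (SUB(p, x)): b=7, p=-30, x=9
After step 4 (MAX(p, x)): b=7, p=9, x=9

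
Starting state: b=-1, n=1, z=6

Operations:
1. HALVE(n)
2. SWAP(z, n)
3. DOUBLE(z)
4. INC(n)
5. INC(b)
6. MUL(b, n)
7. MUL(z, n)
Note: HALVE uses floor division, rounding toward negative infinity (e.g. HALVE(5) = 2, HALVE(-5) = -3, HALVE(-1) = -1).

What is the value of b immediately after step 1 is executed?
b = -1

Tracing b through execution:
Initial: b = -1
After step 1 (HALVE(n)): b = -1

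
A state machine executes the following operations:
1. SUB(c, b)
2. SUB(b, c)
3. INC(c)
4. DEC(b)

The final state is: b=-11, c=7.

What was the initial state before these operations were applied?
b=-4, c=2

Working backwards:
Final state: b=-11, c=7
Before step 4 (DEC(b)): b=-10, c=7
Before step 3 (INC(c)): b=-10, c=6
Before step 2 (SUB(b, c)): b=-4, c=6
Before step 1 (SUB(c, b)): b=-4, c=2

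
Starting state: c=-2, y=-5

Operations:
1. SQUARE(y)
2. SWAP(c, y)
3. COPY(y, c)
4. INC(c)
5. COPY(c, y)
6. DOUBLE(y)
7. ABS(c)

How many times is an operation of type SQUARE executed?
1

Counting SQUARE operations:
Step 1: SQUARE(y) ← SQUARE
Total: 1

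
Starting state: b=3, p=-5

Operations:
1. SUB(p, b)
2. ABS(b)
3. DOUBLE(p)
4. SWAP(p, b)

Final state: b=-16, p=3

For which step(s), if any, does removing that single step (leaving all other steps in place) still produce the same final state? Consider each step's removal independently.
Step(s) 2

Testing removal of each single step:
Without step 1: final = b=-10, p=3 (different)
Without step 2: final = b=-16, p=3 (same)
Without step 3: final = b=-8, p=3 (different)
Without step 4: final = b=3, p=-16 (different)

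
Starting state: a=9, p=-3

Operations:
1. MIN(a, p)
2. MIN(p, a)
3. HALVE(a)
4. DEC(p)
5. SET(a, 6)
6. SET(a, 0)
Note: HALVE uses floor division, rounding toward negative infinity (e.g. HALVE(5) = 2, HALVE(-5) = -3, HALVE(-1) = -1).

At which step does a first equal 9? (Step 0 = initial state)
Step 0

Tracing a:
Initial: a = 9 ← first occurrence
After step 1: a = -3
After step 2: a = -3
After step 3: a = -2
After step 4: a = -2
After step 5: a = 6
After step 6: a = 0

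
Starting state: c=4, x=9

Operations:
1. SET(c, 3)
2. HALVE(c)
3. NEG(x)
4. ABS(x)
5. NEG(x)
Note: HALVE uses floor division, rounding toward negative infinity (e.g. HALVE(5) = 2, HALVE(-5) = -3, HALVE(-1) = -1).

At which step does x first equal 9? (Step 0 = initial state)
Step 0

Tracing x:
Initial: x = 9 ← first occurrence
After step 1: x = 9
After step 2: x = 9
After step 3: x = -9
After step 4: x = 9
After step 5: x = -9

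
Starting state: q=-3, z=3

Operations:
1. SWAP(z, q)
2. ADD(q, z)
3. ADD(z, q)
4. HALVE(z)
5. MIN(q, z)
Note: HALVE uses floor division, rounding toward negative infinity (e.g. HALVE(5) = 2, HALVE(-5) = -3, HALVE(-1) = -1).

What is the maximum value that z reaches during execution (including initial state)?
3

Values of z at each step:
Initial: z = 3 ← maximum
After step 1: z = -3
After step 2: z = -3
After step 3: z = -3
After step 4: z = -2
After step 5: z = -2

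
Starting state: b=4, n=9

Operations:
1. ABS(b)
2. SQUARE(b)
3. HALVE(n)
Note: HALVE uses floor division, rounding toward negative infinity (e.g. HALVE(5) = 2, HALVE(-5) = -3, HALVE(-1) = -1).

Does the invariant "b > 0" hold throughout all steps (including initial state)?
Yes

The invariant holds at every step.

State at each step:
Initial: b=4, n=9
After step 1: b=4, n=9
After step 2: b=16, n=9
After step 3: b=16, n=4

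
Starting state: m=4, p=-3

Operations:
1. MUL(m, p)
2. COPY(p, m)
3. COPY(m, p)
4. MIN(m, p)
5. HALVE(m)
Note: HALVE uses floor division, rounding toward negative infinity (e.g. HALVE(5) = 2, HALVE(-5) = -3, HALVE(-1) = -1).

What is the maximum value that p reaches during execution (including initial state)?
-3

Values of p at each step:
Initial: p = -3 ← maximum
After step 1: p = -3
After step 2: p = -12
After step 3: p = -12
After step 4: p = -12
After step 5: p = -12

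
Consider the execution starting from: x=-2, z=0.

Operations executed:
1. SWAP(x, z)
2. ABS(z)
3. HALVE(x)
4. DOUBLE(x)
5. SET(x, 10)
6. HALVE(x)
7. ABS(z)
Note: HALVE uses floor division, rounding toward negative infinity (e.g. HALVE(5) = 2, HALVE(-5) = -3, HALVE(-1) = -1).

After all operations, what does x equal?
x = 5

Tracing execution:
Step 1: SWAP(x, z) → x = 0
Step 2: ABS(z) → x = 0
Step 3: HALVE(x) → x = 0
Step 4: DOUBLE(x) → x = 0
Step 5: SET(x, 10) → x = 10
Step 6: HALVE(x) → x = 5
Step 7: ABS(z) → x = 5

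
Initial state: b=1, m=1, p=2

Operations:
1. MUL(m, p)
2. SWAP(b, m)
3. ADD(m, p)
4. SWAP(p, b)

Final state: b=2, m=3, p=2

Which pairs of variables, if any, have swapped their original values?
None

Comparing initial and final values:
m: 1 → 3
p: 2 → 2
b: 1 → 2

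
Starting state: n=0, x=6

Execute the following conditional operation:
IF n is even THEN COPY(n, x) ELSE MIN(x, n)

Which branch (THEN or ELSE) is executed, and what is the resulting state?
Branch: THEN, Final state: n=6, x=6

Evaluating condition: n is even
Condition is True, so THEN branch executes
After COPY(n, x): n=6, x=6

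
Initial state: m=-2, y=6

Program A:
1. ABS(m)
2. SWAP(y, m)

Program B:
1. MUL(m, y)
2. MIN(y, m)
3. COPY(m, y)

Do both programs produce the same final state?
No

Program A final state: m=6, y=2
Program B final state: m=-12, y=-12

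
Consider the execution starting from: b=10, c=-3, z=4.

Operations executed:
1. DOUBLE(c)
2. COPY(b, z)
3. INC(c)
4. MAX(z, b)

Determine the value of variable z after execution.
z = 4

Tracing execution:
Step 1: DOUBLE(c) → z = 4
Step 2: COPY(b, z) → z = 4
Step 3: INC(c) → z = 4
Step 4: MAX(z, b) → z = 4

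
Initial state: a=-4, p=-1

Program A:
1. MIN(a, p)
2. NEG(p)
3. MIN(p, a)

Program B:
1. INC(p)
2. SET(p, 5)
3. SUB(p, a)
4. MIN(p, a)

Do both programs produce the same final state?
Yes

Program A final state: a=-4, p=-4
Program B final state: a=-4, p=-4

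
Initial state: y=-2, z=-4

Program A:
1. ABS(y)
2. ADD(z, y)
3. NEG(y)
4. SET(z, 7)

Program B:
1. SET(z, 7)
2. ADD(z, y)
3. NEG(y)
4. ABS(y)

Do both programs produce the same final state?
No

Program A final state: y=-2, z=7
Program B final state: y=2, z=5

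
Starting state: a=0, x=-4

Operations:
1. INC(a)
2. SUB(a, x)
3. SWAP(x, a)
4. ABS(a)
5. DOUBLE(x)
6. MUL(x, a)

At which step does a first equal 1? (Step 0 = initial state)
Step 1

Tracing a:
Initial: a = 0
After step 1: a = 1 ← first occurrence
After step 2: a = 5
After step 3: a = -4
After step 4: a = 4
After step 5: a = 4
After step 6: a = 4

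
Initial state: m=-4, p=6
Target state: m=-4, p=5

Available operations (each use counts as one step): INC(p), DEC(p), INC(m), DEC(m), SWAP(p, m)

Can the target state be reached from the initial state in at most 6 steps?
Yes

Path (1 step): DEC(p)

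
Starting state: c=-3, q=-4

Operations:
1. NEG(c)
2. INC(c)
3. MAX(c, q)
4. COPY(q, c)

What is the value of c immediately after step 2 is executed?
c = 4

Tracing c through execution:
Initial: c = -3
After step 1 (NEG(c)): c = 3
After step 2 (INC(c)): c = 4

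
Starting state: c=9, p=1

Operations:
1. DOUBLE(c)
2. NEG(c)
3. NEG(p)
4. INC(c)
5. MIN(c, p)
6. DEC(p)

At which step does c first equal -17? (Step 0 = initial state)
Step 4

Tracing c:
Initial: c = 9
After step 1: c = 18
After step 2: c = -18
After step 3: c = -18
After step 4: c = -17 ← first occurrence
After step 5: c = -17
After step 6: c = -17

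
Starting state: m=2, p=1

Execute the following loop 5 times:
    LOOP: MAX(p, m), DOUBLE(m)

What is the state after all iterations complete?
m=64, p=32

Iteration trace:
Start: m=2, p=1
After iteration 1: m=4, p=2
After iteration 2: m=8, p=4
After iteration 3: m=16, p=8
After iteration 4: m=32, p=16
After iteration 5: m=64, p=32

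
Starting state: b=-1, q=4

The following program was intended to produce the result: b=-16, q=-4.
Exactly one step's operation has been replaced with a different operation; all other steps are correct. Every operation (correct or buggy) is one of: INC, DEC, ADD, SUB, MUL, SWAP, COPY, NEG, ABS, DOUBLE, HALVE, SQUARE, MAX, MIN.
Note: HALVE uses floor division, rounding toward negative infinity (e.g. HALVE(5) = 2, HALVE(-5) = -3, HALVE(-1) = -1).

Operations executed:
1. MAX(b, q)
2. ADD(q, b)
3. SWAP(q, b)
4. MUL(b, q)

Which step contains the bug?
Step 2

Trace with buggy code:
Initial: b=-1, q=4
After step 1: b=4, q=4
After step 2: b=4, q=8
After step 3: b=8, q=4
After step 4: b=32, q=4
Actual final b=32, q=4 ≠ expected b=-16, q=-4.
Step 2 is the only position where a single-operation replacement can produce the expected result.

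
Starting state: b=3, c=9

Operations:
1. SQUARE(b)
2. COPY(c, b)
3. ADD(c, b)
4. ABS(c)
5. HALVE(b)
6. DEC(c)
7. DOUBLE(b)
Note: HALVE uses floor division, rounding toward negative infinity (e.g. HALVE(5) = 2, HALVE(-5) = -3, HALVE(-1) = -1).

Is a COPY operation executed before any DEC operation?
Yes

First COPY: step 2
First DEC: step 6
Since 2 < 6, COPY comes first.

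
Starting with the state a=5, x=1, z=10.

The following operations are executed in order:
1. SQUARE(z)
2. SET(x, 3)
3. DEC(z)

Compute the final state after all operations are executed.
{a: 5, x: 3, z: 99}

Step-by-step execution:
Initial: a=5, x=1, z=10
After step 1 (SQUARE(z)): a=5, x=1, z=100
After step 2 (SET(x, 3)): a=5, x=3, z=100
After step 3 (DEC(z)): a=5, x=3, z=99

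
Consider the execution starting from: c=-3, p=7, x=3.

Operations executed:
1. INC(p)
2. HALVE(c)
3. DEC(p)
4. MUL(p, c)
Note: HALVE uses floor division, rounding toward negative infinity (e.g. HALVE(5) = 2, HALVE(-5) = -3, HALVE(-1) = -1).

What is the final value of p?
p = -14

Tracing execution:
Step 1: INC(p) → p = 8
Step 2: HALVE(c) → p = 8
Step 3: DEC(p) → p = 7
Step 4: MUL(p, c) → p = -14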